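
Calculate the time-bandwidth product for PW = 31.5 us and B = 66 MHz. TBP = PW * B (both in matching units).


TBP = 31.5 * 66 = 2079.0

2079.0


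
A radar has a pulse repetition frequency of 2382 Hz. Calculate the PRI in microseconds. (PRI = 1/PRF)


PRI = 1/2382 = 0.0004198153 s = 419.8 us

419.8 us


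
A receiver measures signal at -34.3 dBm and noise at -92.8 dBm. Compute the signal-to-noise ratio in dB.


SNR = -34.3 - (-92.8) = 58.5 dB

58.5 dB


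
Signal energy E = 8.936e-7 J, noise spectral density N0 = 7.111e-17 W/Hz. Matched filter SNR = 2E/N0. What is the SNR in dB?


SNR_lin = 2 * 8.936e-7 / 7.111e-17 = 2.513e10
SNR_dB = 10*log10(2.513e10) = 104.0 dB

104.0 dB


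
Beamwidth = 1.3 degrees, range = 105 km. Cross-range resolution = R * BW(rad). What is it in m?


BW_rad = 0.02268928
CR = 105000 * 0.02268928 = 2382.4 m

2382.4 m


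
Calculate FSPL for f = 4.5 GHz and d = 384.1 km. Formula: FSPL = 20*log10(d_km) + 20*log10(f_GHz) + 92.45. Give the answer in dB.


20*log10(384.1) = 51.69
20*log10(4.5) = 13.06
FSPL = 157.2 dB

157.2 dB


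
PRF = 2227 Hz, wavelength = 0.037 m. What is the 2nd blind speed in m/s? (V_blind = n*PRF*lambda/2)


V_blind = 2 * 2227 * 0.037 / 2 = 82.4 m/s

82.4 m/s


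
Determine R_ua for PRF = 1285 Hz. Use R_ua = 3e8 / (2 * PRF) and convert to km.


R_ua = 3e8 / (2 * 1285) = 116731.5 m = 116.7 km

116.7 km


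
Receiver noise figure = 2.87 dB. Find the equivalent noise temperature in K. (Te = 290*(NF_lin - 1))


NF_lin = 10^(2.87/10) = 1.936422
Te = 290 * (1.936422 - 1) = 271.6 K

271.6 K


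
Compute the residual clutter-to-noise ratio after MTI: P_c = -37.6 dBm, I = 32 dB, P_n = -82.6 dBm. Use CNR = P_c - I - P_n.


CNR = -37.6 - 32 - (-82.6) = 13.0 dB

13.0 dB


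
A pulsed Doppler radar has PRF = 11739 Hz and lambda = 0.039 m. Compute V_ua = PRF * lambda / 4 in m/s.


V_ua = 11739 * 0.039 / 4 = 114.5 m/s

114.5 m/s


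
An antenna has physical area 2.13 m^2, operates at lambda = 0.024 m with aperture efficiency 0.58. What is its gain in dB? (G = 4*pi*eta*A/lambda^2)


G_linear = 4*pi*0.58*2.13/0.024^2 = 26952.25
G_dB = 10*log10(26952.25) = 44.3 dB

44.3 dB


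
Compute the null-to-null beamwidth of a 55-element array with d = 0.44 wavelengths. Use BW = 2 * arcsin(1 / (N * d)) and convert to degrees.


1/(N*d) = 1/(55*0.44) = 0.041322
BW = 2*arcsin(0.041322) = 4.7 degrees

4.7 degrees


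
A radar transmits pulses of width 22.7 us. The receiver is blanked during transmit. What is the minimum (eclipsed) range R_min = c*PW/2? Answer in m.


R_min = 3e8 * 22.7e-6 / 2 = 3405.0 m

3405.0 m


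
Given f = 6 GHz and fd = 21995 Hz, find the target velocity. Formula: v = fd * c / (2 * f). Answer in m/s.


v = 21995 * 3e8 / (2 * 6000000000.0) = 549.9 m/s

549.9 m/s


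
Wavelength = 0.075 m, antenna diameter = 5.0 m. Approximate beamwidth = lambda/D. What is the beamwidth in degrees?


BW_rad = 0.075 / 5.0 = 0.015
BW_deg = 0.86 degrees

0.86 degrees


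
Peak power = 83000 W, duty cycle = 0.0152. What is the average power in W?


P_avg = 83000 * 0.0152 = 1261.6 W

1261.6 W


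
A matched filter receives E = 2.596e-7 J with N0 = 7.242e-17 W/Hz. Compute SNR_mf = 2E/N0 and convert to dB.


SNR_lin = 2 * 2.596e-7 / 7.242e-17 = 7.169e9
SNR_dB = 10*log10(7.169e9) = 98.6 dB

98.6 dB


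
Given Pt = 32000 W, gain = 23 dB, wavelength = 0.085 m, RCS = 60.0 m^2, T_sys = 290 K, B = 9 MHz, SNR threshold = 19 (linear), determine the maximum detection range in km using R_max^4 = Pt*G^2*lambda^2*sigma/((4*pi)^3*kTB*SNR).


G_lin = 10^(23/10) = 199.526231
R^4 = 32000 * 199.526231^2 * 0.085^2 * 60.0 / ((4*pi)^3 * 1.38e-23 * 290 * 9000000.0 * 19)
R^4 = 4.06665e17 m^4
R_max = (4.06665e17)^(1/4) = 25252.8 m = 25.3 km

25.3 km


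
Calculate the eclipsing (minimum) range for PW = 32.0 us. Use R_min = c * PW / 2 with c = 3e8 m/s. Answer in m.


R_min = 3e8 * 32.0e-6 / 2 = 4800.0 m

4800.0 m


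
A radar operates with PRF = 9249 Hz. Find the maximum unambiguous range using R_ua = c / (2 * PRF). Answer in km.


R_ua = 3e8 / (2 * 9249) = 16218.0 m = 16.2 km

16.2 km


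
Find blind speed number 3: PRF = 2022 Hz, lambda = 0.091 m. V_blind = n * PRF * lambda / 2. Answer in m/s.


V_blind = 3 * 2022 * 0.091 / 2 = 276.0 m/s

276.0 m/s


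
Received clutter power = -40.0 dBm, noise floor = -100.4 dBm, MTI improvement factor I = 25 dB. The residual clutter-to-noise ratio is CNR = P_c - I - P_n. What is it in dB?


CNR = -40.0 - 25 - (-100.4) = 35.4 dB

35.4 dB


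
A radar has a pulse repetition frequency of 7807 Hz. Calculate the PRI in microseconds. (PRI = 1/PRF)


PRI = 1/7807 = 0.0001280902 s = 128.1 us

128.1 us


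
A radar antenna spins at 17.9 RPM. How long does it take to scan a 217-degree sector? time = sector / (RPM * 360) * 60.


t = 217 / (17.9 * 360) * 60 = 2.02 s

2.02 s


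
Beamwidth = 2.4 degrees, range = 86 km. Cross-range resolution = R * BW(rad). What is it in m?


BW_rad = 0.041887902
CR = 86000 * 0.041887902 = 3602.4 m

3602.4 m


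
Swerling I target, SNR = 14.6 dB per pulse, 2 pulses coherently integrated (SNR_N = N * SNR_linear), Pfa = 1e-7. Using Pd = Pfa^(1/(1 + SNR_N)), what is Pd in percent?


SNR_lin = 10^(14.6/10) = 28.84032
SNR_N = 2 * 28.84032 = 57.68064
1/(1 + SNR_N) = 1/58.68064 = 0.0170414
Pd = (1e-7)^0.0170414 = 0.75982
Pd = 76.0%

76.0%


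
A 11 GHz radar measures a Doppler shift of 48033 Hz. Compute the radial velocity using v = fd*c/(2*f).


v = 48033 * 3e8 / (2 * 11000000000.0) = 655.0 m/s

655.0 m/s


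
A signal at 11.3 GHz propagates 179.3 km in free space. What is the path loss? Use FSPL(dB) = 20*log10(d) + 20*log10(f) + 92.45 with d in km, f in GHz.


20*log10(179.3) = 45.07
20*log10(11.3) = 21.06
FSPL = 158.6 dB

158.6 dB


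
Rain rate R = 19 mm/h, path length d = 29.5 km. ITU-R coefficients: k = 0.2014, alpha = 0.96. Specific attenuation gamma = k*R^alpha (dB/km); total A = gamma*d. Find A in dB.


gamma = 0.2014 * 19^0.96 = 3.401441 dB/km
A = 3.401441 * 29.5 = 100.34 dB

100.34 dB


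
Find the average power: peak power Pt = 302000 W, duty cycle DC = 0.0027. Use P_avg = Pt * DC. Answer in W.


P_avg = 302000 * 0.0027 = 815.4 W

815.4 W


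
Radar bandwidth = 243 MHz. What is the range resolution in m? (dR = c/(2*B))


dR = 3e8 / (2 * 243000000.0) = 0.62 m

0.62 m


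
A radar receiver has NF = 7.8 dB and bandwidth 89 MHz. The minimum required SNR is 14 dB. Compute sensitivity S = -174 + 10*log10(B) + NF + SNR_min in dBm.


10*log10(89000000.0) = 79.49
S = -174 + 79.49 + 7.8 + 14 = -72.7 dBm

-72.7 dBm


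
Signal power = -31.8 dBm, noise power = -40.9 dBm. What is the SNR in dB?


SNR = -31.8 - (-40.9) = 9.1 dB

9.1 dB


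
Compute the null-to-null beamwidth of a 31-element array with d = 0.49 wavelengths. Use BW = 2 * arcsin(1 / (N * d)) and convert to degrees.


1/(N*d) = 1/(31*0.49) = 0.065833
BW = 2*arcsin(0.065833) = 7.5 degrees

7.5 degrees


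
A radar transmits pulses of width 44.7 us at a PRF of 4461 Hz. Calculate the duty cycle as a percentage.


DC = 44.7e-6 * 4461 * 100 = 19.94%

19.94%


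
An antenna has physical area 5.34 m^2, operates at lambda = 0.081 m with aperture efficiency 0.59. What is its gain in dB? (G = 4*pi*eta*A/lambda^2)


G_linear = 4*pi*0.59*5.34/0.081^2 = 6034.39
G_dB = 10*log10(6034.39) = 37.8 dB

37.8 dB


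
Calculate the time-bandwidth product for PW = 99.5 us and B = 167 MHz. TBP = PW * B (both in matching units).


TBP = 99.5 * 167 = 16616.5

16616.5


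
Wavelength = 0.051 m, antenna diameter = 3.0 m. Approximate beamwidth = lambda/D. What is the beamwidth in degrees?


BW_rad = 0.051 / 3.0 = 0.017
BW_deg = 0.97 degrees

0.97 degrees


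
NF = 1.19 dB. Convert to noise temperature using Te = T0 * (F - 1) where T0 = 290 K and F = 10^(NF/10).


NF_lin = 10^(1.19/10) = 1.315225
Te = 290 * (1.315225 - 1) = 91.4 K

91.4 K


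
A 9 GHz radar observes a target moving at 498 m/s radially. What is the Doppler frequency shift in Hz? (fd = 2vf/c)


fd = 2 * 498 * 9000000000.0 / 3e8 = 29880.0 Hz

29880.0 Hz


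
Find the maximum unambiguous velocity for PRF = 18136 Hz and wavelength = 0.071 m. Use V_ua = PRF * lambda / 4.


V_ua = 18136 * 0.071 / 4 = 321.9 m/s

321.9 m/s


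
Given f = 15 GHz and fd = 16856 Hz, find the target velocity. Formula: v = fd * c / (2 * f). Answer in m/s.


v = 16856 * 3e8 / (2 * 15000000000.0) = 168.6 m/s

168.6 m/s


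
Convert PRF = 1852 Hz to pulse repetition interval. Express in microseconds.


PRI = 1/1852 = 0.0005399568 s = 540.0 us

540.0 us


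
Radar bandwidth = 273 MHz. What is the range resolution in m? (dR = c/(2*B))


dR = 3e8 / (2 * 273000000.0) = 0.55 m

0.55 m


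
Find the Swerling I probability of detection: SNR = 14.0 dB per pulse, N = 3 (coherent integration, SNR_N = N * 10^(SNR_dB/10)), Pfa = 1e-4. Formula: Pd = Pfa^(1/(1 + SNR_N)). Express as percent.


SNR_lin = 10^(14.0/10) = 25.11886
SNR_N = 3 * 25.11886 = 75.35658
1/(1 + SNR_N) = 1/76.35658 = 0.0130964
Pd = (1e-4)^0.0130964 = 0.88637
Pd = 88.6%

88.6%


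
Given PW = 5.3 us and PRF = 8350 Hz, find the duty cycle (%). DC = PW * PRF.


DC = 5.3e-6 * 8350 * 100 = 4.43%

4.43%


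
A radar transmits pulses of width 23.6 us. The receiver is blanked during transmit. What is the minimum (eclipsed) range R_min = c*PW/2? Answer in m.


R_min = 3e8 * 23.6e-6 / 2 = 3540.0 m

3540.0 m


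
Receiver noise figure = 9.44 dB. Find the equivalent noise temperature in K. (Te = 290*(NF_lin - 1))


NF_lin = 10^(9.44/10) = 8.790225
Te = 290 * (8.790225 - 1) = 2259.2 K

2259.2 K


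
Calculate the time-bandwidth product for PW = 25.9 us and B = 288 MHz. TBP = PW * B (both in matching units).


TBP = 25.9 * 288 = 7459.2

7459.2


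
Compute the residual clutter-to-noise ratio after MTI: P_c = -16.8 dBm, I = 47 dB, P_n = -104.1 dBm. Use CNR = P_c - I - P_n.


CNR = -16.8 - 47 - (-104.1) = 40.3 dB

40.3 dB


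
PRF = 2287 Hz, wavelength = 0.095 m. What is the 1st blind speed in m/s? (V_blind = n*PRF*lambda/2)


V_blind = 1 * 2287 * 0.095 / 2 = 108.6 m/s

108.6 m/s


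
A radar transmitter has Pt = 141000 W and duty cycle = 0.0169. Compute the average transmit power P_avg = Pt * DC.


P_avg = 141000 * 0.0169 = 2382.9 W

2382.9 W


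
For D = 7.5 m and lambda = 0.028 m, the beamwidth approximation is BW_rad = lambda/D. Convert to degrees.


BW_rad = 0.028 / 7.5 = 0.003733
BW_deg = 0.21 degrees

0.21 degrees


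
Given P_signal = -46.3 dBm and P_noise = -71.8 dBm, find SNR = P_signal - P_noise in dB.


SNR = -46.3 - (-71.8) = 25.5 dB

25.5 dB


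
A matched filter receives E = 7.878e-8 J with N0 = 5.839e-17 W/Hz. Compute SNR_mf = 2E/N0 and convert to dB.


SNR_lin = 2 * 7.878e-8 / 5.839e-17 = 2.698e9
SNR_dB = 10*log10(2.698e9) = 94.3 dB

94.3 dB


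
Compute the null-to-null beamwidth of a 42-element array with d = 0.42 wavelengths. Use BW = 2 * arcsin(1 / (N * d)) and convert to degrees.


1/(N*d) = 1/(42*0.42) = 0.056689
BW = 2*arcsin(0.056689) = 6.5 degrees

6.5 degrees


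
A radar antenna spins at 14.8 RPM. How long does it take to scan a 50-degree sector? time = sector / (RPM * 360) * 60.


t = 50 / (14.8 * 360) * 60 = 0.56 s

0.56 s


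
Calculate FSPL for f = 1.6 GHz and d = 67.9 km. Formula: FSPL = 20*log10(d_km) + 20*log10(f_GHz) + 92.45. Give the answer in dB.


20*log10(67.9) = 36.64
20*log10(1.6) = 4.08
FSPL = 133.2 dB

133.2 dB


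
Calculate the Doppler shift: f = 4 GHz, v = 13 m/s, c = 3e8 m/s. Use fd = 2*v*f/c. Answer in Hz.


fd = 2 * 13 * 4000000000.0 / 3e8 = 346.7 Hz

346.7 Hz


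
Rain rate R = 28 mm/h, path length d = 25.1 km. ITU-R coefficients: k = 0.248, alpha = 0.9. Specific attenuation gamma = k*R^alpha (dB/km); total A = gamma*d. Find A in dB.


gamma = 0.248 * 28^0.9 = 4.976155 dB/km
A = 4.976155 * 25.1 = 124.9 dB

124.9 dB


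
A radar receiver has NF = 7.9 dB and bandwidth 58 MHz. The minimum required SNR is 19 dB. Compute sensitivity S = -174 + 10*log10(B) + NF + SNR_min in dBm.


10*log10(58000000.0) = 77.63
S = -174 + 77.63 + 7.9 + 19 = -69.5 dBm

-69.5 dBm


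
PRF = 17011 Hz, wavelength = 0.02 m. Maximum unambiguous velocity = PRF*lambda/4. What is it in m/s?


V_ua = 17011 * 0.02 / 4 = 85.1 m/s

85.1 m/s


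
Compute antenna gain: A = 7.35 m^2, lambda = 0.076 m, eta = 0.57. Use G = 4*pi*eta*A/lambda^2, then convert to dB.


G_linear = 4*pi*0.57*7.35/0.076^2 = 9114.75
G_dB = 10*log10(9114.75) = 39.6 dB

39.6 dB


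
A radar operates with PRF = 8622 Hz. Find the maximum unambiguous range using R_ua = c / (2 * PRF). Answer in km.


R_ua = 3e8 / (2 * 8622) = 17397.4 m = 17.4 km

17.4 km


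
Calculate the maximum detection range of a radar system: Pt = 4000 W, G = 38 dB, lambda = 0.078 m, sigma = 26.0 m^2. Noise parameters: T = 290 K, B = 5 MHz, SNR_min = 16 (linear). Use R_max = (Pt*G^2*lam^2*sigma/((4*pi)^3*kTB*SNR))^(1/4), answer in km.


G_lin = 10^(38/10) = 6309.573445
R^4 = 4000 * 6309.573445^2 * 0.078^2 * 26.0 / ((4*pi)^3 * 1.38e-23 * 290 * 5000000.0 * 16)
R^4 = 3.96484e19 m^4
R_max = (3.96484e19)^(1/4) = 79351.7 m = 79.4 km

79.4 km


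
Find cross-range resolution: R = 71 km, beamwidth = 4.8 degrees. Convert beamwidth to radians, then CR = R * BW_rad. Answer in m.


BW_rad = 0.083775804
CR = 71000 * 0.083775804 = 5948.1 m

5948.1 m


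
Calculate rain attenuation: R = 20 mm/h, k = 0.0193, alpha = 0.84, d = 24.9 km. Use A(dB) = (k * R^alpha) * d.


gamma = 0.0193 * 20^0.84 = 0.239014 dB/km
A = 0.239014 * 24.9 = 5.95 dB

5.95 dB


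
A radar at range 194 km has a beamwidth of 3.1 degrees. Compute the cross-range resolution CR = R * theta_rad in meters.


BW_rad = 0.054105207
CR = 194000 * 0.054105207 = 10496.4 m

10496.4 m


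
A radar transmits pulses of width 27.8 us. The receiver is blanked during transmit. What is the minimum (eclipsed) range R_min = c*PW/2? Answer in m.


R_min = 3e8 * 27.8e-6 / 2 = 4170.0 m

4170.0 m


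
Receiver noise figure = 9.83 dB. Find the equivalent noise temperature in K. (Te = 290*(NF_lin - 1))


NF_lin = 10^(9.83/10) = 9.616123
Te = 290 * (9.616123 - 1) = 2498.7 K

2498.7 K


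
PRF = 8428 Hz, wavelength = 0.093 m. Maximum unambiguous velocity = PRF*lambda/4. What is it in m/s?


V_ua = 8428 * 0.093 / 4 = 196.0 m/s

196.0 m/s


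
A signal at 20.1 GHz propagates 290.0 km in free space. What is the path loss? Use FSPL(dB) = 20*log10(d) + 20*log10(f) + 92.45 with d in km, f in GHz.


20*log10(290.0) = 49.25
20*log10(20.1) = 26.06
FSPL = 167.8 dB

167.8 dB


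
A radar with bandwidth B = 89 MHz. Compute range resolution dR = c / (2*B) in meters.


dR = 3e8 / (2 * 89000000.0) = 1.69 m

1.69 m


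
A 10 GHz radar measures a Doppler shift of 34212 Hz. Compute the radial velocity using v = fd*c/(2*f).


v = 34212 * 3e8 / (2 * 10000000000.0) = 513.2 m/s

513.2 m/s


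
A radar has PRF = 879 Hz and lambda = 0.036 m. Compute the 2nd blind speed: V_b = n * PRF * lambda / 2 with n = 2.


V_blind = 2 * 879 * 0.036 / 2 = 31.6 m/s

31.6 m/s


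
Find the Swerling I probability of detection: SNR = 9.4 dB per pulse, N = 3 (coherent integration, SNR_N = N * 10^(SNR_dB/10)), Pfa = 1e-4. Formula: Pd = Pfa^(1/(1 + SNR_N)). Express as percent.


SNR_lin = 10^(9.4/10) = 8.70964
SNR_N = 3 * 8.70964 = 26.12892
1/(1 + SNR_N) = 1/27.12892 = 0.036861
Pd = (1e-4)^0.036861 = 0.71212
Pd = 71.2%

71.2%


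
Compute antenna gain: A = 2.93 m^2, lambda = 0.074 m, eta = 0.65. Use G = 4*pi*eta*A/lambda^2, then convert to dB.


G_linear = 4*pi*0.65*2.93/0.074^2 = 4370.46
G_dB = 10*log10(4370.46) = 36.4 dB

36.4 dB


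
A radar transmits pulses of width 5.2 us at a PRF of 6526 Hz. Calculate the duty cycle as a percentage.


DC = 5.2e-6 * 6526 * 100 = 3.39%

3.39%


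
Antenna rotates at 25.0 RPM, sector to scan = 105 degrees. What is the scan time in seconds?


t = 105 / (25.0 * 360) * 60 = 0.7 s

0.7 s


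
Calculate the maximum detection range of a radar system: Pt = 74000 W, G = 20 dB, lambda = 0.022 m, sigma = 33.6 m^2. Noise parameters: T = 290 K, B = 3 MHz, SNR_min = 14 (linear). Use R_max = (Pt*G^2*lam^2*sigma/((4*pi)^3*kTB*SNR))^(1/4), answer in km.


G_lin = 10^(20/10) = 100.0
R^4 = 74000 * 100.0^2 * 0.022^2 * 33.6 / ((4*pi)^3 * 1.38e-23 * 290 * 3000000.0 * 14)
R^4 = 3.60795e16 m^4
R_max = (3.60795e16)^(1/4) = 13782.1 m = 13.8 km

13.8 km


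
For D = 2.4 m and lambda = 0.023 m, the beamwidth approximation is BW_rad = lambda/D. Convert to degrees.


BW_rad = 0.023 / 2.4 = 0.009583
BW_deg = 0.55 degrees

0.55 degrees


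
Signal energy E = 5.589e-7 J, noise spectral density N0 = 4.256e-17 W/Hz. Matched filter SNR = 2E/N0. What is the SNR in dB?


SNR_lin = 2 * 5.589e-7 / 4.256e-17 = 2.626e10
SNR_dB = 10*log10(2.626e10) = 104.2 dB

104.2 dB


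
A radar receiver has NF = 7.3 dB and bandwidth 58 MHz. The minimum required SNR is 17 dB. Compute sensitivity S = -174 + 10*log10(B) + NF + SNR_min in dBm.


10*log10(58000000.0) = 77.63
S = -174 + 77.63 + 7.3 + 17 = -72.1 dBm

-72.1 dBm


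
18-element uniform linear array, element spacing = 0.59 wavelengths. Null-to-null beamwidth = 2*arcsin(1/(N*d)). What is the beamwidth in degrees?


1/(N*d) = 1/(18*0.59) = 0.094162
BW = 2*arcsin(0.094162) = 10.8 degrees

10.8 degrees


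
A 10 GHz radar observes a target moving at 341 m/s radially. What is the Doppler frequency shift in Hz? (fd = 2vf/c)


fd = 2 * 341 * 10000000000.0 / 3e8 = 22733.3 Hz

22733.3 Hz


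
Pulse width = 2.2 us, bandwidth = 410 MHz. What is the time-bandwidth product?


TBP = 2.2 * 410 = 902.0

902.0


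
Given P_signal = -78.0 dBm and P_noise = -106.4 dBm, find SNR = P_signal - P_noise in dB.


SNR = -78.0 - (-106.4) = 28.4 dB

28.4 dB


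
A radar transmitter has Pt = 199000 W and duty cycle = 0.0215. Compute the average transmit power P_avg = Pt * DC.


P_avg = 199000 * 0.0215 = 4278.5 W

4278.5 W


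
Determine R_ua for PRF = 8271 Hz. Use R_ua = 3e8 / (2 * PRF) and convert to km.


R_ua = 3e8 / (2 * 8271) = 18135.7 m = 18.1 km

18.1 km


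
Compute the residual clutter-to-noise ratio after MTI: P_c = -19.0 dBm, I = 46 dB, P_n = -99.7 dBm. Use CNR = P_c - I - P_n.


CNR = -19.0 - 46 - (-99.7) = 34.7 dB

34.7 dB


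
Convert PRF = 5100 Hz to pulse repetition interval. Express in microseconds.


PRI = 1/5100 = 0.0001960784 s = 196.1 us

196.1 us


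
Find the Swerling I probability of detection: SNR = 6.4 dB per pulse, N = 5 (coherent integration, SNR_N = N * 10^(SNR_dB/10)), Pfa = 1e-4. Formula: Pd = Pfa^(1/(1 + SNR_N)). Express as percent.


SNR_lin = 10^(6.4/10) = 4.36516
SNR_N = 5 * 4.36516 = 21.8258
1/(1 + SNR_N) = 1/22.8258 = 0.0438101
Pd = (1e-4)^0.0438101 = 0.66797
Pd = 66.8%

66.8%


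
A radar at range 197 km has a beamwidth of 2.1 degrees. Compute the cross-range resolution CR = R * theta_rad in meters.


BW_rad = 0.036651914
CR = 197000 * 0.036651914 = 7220.4 m

7220.4 m


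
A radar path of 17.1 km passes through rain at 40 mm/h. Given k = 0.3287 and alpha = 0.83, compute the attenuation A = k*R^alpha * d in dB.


gamma = 0.3287 * 40^0.83 = 7.022787 dB/km
A = 7.022787 * 17.1 = 120.09 dB

120.09 dB


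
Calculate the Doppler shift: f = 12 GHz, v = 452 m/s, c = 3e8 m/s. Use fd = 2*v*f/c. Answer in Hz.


fd = 2 * 452 * 12000000000.0 / 3e8 = 36160.0 Hz

36160.0 Hz


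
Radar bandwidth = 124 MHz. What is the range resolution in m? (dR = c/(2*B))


dR = 3e8 / (2 * 124000000.0) = 1.21 m

1.21 m


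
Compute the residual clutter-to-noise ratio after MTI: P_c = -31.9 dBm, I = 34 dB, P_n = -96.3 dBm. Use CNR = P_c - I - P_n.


CNR = -31.9 - 34 - (-96.3) = 30.4 dB

30.4 dB


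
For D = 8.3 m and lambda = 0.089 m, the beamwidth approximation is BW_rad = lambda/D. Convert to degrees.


BW_rad = 0.089 / 8.3 = 0.010723
BW_deg = 0.61 degrees

0.61 degrees


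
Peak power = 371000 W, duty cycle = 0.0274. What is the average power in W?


P_avg = 371000 * 0.0274 = 10165.4 W

10165.4 W


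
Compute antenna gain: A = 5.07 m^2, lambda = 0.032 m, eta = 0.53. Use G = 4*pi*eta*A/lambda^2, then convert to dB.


G_linear = 4*pi*0.53*5.07/0.032^2 = 32975.68
G_dB = 10*log10(32975.68) = 45.2 dB

45.2 dB


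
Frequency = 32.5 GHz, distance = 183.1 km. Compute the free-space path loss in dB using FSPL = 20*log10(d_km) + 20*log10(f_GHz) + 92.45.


20*log10(183.1) = 45.25
20*log10(32.5) = 30.24
FSPL = 167.9 dB

167.9 dB


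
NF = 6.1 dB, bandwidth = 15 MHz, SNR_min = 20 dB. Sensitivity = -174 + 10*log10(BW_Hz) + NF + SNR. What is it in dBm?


10*log10(15000000.0) = 71.76
S = -174 + 71.76 + 6.1 + 20 = -76.1 dBm

-76.1 dBm


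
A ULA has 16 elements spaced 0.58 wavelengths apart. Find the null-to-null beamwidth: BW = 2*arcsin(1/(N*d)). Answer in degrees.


1/(N*d) = 1/(16*0.58) = 0.107759
BW = 2*arcsin(0.107759) = 12.4 degrees

12.4 degrees


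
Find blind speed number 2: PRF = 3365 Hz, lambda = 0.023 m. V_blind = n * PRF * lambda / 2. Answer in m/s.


V_blind = 2 * 3365 * 0.023 / 2 = 77.4 m/s

77.4 m/s


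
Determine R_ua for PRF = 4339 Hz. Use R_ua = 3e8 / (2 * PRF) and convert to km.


R_ua = 3e8 / (2 * 4339) = 34570.2 m = 34.6 km

34.6 km


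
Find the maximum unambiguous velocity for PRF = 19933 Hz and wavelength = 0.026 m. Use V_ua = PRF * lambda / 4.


V_ua = 19933 * 0.026 / 4 = 129.6 m/s

129.6 m/s


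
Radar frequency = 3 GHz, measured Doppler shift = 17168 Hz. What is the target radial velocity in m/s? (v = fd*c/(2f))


v = 17168 * 3e8 / (2 * 3000000000.0) = 858.4 m/s

858.4 m/s


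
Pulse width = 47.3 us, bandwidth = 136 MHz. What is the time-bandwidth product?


TBP = 47.3 * 136 = 6432.8

6432.8


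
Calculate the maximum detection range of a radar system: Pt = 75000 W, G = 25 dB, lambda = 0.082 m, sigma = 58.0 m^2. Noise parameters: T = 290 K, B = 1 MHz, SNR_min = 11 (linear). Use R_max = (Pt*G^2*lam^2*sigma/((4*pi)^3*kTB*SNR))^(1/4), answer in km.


G_lin = 10^(25/10) = 316.227766
R^4 = 75000 * 316.227766^2 * 0.082^2 * 58.0 / ((4*pi)^3 * 1.38e-23 * 290 * 1000000.0 * 11)
R^4 = 3.34825e19 m^4
R_max = (3.34825e19)^(1/4) = 76068.4 m = 76.1 km

76.1 km


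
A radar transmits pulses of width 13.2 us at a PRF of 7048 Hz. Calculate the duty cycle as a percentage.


DC = 13.2e-6 * 7048 * 100 = 9.3%

9.3%


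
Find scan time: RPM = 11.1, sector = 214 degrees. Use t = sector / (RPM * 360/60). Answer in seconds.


t = 214 / (11.1 * 360) * 60 = 3.21 s

3.21 s


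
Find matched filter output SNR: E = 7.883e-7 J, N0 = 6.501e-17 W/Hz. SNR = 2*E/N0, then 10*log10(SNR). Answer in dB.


SNR_lin = 2 * 7.883e-7 / 6.501e-17 = 2.425e10
SNR_dB = 10*log10(2.425e10) = 103.8 dB

103.8 dB


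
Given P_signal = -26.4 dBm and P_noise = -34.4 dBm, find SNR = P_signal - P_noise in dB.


SNR = -26.4 - (-34.4) = 8.0 dB

8.0 dB


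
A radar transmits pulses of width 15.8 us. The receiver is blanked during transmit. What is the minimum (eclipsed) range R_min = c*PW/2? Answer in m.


R_min = 3e8 * 15.8e-6 / 2 = 2370.0 m

2370.0 m


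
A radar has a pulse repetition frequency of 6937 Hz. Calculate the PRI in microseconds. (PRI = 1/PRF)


PRI = 1/6937 = 0.0001441545 s = 144.2 us

144.2 us


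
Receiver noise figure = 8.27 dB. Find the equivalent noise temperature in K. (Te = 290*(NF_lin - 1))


NF_lin = 10^(8.27/10) = 6.714289
Te = 290 * (6.714289 - 1) = 1657.1 K

1657.1 K


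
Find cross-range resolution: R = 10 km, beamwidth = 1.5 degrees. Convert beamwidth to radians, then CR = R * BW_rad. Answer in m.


BW_rad = 0.026179939
CR = 10000 * 0.026179939 = 261.8 m

261.8 m


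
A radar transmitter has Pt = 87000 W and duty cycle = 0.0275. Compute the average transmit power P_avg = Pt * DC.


P_avg = 87000 * 0.0275 = 2392.5 W

2392.5 W


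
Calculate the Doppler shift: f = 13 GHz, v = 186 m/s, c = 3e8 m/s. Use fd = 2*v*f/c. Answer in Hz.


fd = 2 * 186 * 13000000000.0 / 3e8 = 16120.0 Hz

16120.0 Hz


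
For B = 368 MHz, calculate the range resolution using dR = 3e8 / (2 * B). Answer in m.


dR = 3e8 / (2 * 368000000.0) = 0.41 m

0.41 m


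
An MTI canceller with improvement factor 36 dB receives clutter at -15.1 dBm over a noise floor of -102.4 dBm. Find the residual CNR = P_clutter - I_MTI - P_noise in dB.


CNR = -15.1 - 36 - (-102.4) = 51.3 dB

51.3 dB


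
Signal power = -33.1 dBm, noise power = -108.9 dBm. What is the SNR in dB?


SNR = -33.1 - (-108.9) = 75.8 dB

75.8 dB


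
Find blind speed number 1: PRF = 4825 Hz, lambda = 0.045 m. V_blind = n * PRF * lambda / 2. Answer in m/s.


V_blind = 1 * 4825 * 0.045 / 2 = 108.6 m/s

108.6 m/s


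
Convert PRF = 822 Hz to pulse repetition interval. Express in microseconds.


PRI = 1/822 = 0.001216545 s = 1216.5 us

1216.5 us


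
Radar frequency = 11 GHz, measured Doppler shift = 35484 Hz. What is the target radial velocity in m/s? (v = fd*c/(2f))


v = 35484 * 3e8 / (2 * 11000000000.0) = 483.9 m/s

483.9 m/s


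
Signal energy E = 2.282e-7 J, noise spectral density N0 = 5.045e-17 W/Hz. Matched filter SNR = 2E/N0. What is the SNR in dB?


SNR_lin = 2 * 2.282e-7 / 5.045e-17 = 9.047e9
SNR_dB = 10*log10(9.047e9) = 99.6 dB

99.6 dB


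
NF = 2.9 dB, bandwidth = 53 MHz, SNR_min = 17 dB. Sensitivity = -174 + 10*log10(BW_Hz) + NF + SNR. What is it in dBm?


10*log10(53000000.0) = 77.24
S = -174 + 77.24 + 2.9 + 17 = -76.9 dBm

-76.9 dBm


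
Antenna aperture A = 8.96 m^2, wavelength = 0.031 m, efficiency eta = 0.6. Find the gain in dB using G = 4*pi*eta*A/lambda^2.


G_linear = 4*pi*0.6*8.96/0.031^2 = 70298.45
G_dB = 10*log10(70298.45) = 48.5 dB

48.5 dB


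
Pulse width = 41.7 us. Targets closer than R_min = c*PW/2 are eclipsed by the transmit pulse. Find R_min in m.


R_min = 3e8 * 41.7e-6 / 2 = 6255.0 m

6255.0 m


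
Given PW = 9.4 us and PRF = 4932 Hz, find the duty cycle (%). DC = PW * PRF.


DC = 9.4e-6 * 4932 * 100 = 4.64%

4.64%


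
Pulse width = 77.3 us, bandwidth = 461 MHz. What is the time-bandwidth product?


TBP = 77.3 * 461 = 35635.3

35635.3


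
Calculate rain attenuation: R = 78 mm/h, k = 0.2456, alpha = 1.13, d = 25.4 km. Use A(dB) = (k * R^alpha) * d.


gamma = 0.2456 * 78^1.13 = 33.75167 dB/km
A = 33.75167 * 25.4 = 857.29 dB

857.29 dB


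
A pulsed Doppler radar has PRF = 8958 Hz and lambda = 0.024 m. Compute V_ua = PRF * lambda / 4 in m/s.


V_ua = 8958 * 0.024 / 4 = 53.7 m/s

53.7 m/s


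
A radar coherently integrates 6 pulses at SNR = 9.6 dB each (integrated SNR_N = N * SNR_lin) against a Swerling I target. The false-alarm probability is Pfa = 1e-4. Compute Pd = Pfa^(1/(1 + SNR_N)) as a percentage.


SNR_lin = 10^(9.6/10) = 9.12011
SNR_N = 6 * 9.12011 = 54.72066
1/(1 + SNR_N) = 1/55.72066 = 0.0179467
Pd = (1e-4)^0.0179467 = 0.84764
Pd = 84.8%

84.8%


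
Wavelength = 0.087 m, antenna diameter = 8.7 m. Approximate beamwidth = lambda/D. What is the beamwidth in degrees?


BW_rad = 0.087 / 8.7 = 0.01
BW_deg = 0.57 degrees

0.57 degrees


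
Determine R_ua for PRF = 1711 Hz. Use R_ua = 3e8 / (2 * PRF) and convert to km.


R_ua = 3e8 / (2 * 1711) = 87668.0 m = 87.7 km

87.7 km


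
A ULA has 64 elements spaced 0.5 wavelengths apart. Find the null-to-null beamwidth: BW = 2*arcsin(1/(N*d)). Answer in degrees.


1/(N*d) = 1/(64*0.5) = 0.03125
BW = 2*arcsin(0.03125) = 3.6 degrees

3.6 degrees


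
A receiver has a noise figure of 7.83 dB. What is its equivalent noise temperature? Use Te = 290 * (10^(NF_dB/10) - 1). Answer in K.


NF_lin = 10^(7.83/10) = 6.067363
Te = 290 * (6.067363 - 1) = 1469.5 K

1469.5 K


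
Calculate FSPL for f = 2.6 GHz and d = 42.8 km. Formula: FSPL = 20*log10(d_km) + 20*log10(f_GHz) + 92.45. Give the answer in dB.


20*log10(42.8) = 32.63
20*log10(2.6) = 8.3
FSPL = 133.4 dB

133.4 dB


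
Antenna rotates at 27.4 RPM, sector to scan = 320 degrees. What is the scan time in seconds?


t = 320 / (27.4 * 360) * 60 = 1.95 s

1.95 s


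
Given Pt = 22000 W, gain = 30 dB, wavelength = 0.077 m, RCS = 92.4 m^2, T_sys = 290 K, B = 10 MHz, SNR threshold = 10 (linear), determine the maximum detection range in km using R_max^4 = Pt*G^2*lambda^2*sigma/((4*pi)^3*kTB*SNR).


G_lin = 10^(30/10) = 1000.0
R^4 = 22000 * 1000.0^2 * 0.077^2 * 92.4 / ((4*pi)^3 * 1.38e-23 * 290 * 10000000.0 * 10)
R^4 = 1.51764e19 m^4
R_max = (1.51764e19)^(1/4) = 62415.5 m = 62.4 km

62.4 km


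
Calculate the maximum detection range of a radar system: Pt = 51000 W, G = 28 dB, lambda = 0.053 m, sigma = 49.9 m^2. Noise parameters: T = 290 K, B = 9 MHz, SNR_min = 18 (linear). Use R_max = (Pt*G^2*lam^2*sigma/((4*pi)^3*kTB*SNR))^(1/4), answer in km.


G_lin = 10^(28/10) = 630.957344
R^4 = 51000 * 630.957344^2 * 0.053^2 * 49.9 / ((4*pi)^3 * 1.38e-23 * 290 * 9000000.0 * 18)
R^4 = 2.21208e18 m^4
R_max = (2.21208e18)^(1/4) = 38565.6 m = 38.6 km

38.6 km


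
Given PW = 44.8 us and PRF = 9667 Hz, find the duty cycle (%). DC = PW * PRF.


DC = 44.8e-6 * 9667 * 100 = 43.31%

43.31%


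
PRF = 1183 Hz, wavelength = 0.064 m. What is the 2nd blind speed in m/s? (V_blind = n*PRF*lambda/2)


V_blind = 2 * 1183 * 0.064 / 2 = 75.7 m/s

75.7 m/s


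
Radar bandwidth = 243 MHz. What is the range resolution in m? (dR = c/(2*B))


dR = 3e8 / (2 * 243000000.0) = 0.62 m

0.62 m


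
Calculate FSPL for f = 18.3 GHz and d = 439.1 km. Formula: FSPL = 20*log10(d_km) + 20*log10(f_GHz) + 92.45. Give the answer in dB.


20*log10(439.1) = 52.85
20*log10(18.3) = 25.25
FSPL = 170.6 dB

170.6 dB


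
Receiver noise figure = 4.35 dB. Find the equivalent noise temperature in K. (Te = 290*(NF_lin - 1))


NF_lin = 10^(4.35/10) = 2.722701
Te = 290 * (2.722701 - 1) = 499.6 K

499.6 K


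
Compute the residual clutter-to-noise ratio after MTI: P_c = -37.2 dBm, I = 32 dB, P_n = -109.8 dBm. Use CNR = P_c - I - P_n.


CNR = -37.2 - 32 - (-109.8) = 40.6 dB

40.6 dB


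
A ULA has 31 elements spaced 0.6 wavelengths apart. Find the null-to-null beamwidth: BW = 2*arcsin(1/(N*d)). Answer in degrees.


1/(N*d) = 1/(31*0.6) = 0.053763
BW = 2*arcsin(0.053763) = 6.2 degrees

6.2 degrees


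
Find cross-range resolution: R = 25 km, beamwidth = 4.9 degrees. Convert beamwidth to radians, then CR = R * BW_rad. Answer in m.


BW_rad = 0.085521133
CR = 25000 * 0.085521133 = 2138.0 m

2138.0 m


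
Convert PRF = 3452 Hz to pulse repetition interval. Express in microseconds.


PRI = 1/3452 = 0.0002896871 s = 289.7 us

289.7 us


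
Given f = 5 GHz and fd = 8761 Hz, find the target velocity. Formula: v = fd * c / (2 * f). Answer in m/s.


v = 8761 * 3e8 / (2 * 5000000000.0) = 262.8 m/s

262.8 m/s


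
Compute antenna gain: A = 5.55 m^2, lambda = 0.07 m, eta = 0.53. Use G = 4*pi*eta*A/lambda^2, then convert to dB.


G_linear = 4*pi*0.53*5.55/0.07^2 = 7543.67
G_dB = 10*log10(7543.67) = 38.8 dB

38.8 dB


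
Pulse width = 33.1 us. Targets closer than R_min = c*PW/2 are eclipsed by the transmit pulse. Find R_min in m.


R_min = 3e8 * 33.1e-6 / 2 = 4965.0 m

4965.0 m


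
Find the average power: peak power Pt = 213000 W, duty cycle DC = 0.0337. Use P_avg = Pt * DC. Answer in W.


P_avg = 213000 * 0.0337 = 7178.1 W

7178.1 W


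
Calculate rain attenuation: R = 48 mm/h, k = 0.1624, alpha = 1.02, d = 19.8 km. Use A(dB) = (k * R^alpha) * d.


gamma = 0.1624 * 48^1.02 = 8.422715 dB/km
A = 8.422715 * 19.8 = 166.77 dB

166.77 dB


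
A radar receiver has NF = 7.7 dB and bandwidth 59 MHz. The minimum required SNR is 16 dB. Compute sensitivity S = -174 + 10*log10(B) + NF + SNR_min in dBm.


10*log10(59000000.0) = 77.71
S = -174 + 77.71 + 7.7 + 16 = -72.6 dBm

-72.6 dBm


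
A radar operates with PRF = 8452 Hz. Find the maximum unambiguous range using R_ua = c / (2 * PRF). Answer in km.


R_ua = 3e8 / (2 * 8452) = 17747.3 m = 17.7 km

17.7 km


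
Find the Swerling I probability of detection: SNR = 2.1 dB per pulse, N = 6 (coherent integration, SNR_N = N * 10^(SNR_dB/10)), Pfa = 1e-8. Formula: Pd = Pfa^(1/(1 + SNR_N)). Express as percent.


SNR_lin = 10^(2.1/10) = 1.62181
SNR_N = 6 * 1.62181 = 9.73086
1/(1 + SNR_N) = 1/10.73086 = 0.0931892
Pd = (1e-8)^0.0931892 = 0.17967
Pd = 18.0%

18.0%


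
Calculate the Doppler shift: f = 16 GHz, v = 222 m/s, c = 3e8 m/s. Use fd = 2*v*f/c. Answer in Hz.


fd = 2 * 222 * 16000000000.0 / 3e8 = 23680.0 Hz

23680.0 Hz


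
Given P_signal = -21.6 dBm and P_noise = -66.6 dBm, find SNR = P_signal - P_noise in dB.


SNR = -21.6 - (-66.6) = 45.0 dB

45.0 dB


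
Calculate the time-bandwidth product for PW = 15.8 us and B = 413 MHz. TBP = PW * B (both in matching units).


TBP = 15.8 * 413 = 6525.4

6525.4


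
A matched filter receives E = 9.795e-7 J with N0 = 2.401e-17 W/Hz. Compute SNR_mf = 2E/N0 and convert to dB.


SNR_lin = 2 * 9.795e-7 / 2.401e-17 = 8.159e10
SNR_dB = 10*log10(8.159e10) = 109.1 dB

109.1 dB


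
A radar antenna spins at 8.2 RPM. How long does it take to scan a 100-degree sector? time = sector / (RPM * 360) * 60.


t = 100 / (8.2 * 360) * 60 = 2.03 s

2.03 s


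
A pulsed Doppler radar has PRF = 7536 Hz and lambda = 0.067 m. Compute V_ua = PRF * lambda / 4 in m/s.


V_ua = 7536 * 0.067 / 4 = 126.2 m/s

126.2 m/s


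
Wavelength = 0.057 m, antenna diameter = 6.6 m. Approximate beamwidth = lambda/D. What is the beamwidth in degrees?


BW_rad = 0.057 / 6.6 = 0.008636
BW_deg = 0.49 degrees

0.49 degrees


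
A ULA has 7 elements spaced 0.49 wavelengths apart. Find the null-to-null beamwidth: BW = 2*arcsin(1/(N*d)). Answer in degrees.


1/(N*d) = 1/(7*0.49) = 0.291545
BW = 2*arcsin(0.291545) = 33.9 degrees

33.9 degrees


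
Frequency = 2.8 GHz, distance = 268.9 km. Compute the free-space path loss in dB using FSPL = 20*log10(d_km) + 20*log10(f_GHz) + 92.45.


20*log10(268.9) = 48.59
20*log10(2.8) = 8.94
FSPL = 150.0 dB

150.0 dB


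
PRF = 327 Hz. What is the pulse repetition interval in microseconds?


PRI = 1/327 = 0.003058104 s = 3058.1 us

3058.1 us


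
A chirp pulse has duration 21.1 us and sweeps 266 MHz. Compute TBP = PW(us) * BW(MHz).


TBP = 21.1 * 266 = 5612.6

5612.6


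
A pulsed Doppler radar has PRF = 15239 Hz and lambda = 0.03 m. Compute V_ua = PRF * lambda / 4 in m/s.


V_ua = 15239 * 0.03 / 4 = 114.3 m/s

114.3 m/s


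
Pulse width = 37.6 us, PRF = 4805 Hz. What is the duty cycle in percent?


DC = 37.6e-6 * 4805 * 100 = 18.07%

18.07%


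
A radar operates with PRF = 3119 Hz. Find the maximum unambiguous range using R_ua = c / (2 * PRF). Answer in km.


R_ua = 3e8 / (2 * 3119) = 48092.3 m = 48.1 km

48.1 km


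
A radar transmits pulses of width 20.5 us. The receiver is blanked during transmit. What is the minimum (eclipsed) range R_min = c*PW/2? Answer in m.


R_min = 3e8 * 20.5e-6 / 2 = 3075.0 m

3075.0 m


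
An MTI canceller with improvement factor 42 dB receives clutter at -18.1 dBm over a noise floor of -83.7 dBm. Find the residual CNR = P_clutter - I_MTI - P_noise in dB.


CNR = -18.1 - 42 - (-83.7) = 23.6 dB

23.6 dB


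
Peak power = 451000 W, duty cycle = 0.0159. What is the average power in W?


P_avg = 451000 * 0.0159 = 7170.9 W

7170.9 W


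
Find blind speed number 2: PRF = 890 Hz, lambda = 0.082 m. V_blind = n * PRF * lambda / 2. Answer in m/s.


V_blind = 2 * 890 * 0.082 / 2 = 73.0 m/s

73.0 m/s


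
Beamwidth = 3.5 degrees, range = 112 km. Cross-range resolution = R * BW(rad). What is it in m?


BW_rad = 0.061086524
CR = 112000 * 0.061086524 = 6841.7 m

6841.7 m


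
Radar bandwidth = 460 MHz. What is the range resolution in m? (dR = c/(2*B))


dR = 3e8 / (2 * 460000000.0) = 0.33 m

0.33 m


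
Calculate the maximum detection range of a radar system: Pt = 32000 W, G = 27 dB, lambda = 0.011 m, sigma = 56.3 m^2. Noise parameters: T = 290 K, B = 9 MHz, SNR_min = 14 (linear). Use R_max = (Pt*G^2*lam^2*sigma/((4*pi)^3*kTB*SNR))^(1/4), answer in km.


G_lin = 10^(27/10) = 501.187234
R^4 = 32000 * 501.187234^2 * 0.011^2 * 56.3 / ((4*pi)^3 * 1.38e-23 * 290 * 9000000.0 * 14)
R^4 = 5.47226e16 m^4
R_max = (5.47226e16)^(1/4) = 15294.7 m = 15.3 km

15.3 km


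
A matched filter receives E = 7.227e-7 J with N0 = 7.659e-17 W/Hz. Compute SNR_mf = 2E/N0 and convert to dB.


SNR_lin = 2 * 7.227e-7 / 7.659e-17 = 1.887e10
SNR_dB = 10*log10(1.887e10) = 102.8 dB

102.8 dB


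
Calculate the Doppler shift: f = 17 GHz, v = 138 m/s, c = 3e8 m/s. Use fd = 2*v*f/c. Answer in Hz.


fd = 2 * 138 * 17000000000.0 / 3e8 = 15640.0 Hz

15640.0 Hz


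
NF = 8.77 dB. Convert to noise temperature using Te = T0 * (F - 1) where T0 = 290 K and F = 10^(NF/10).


NF_lin = 10^(8.77/10) = 7.533556
Te = 290 * (7.533556 - 1) = 1894.7 K

1894.7 K


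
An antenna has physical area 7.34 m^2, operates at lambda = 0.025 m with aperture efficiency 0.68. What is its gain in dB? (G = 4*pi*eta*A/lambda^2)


G_linear = 4*pi*0.68*7.34/0.025^2 = 100354.03
G_dB = 10*log10(100354.03) = 50.0 dB

50.0 dB


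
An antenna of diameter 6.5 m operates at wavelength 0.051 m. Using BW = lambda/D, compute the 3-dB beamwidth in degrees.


BW_rad = 0.051 / 6.5 = 0.007846
BW_deg = 0.45 degrees

0.45 degrees


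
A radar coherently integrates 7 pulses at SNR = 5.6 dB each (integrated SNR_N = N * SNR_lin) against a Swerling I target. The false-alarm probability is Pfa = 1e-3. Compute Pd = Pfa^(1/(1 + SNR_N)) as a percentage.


SNR_lin = 10^(5.6/10) = 3.63078
SNR_N = 7 * 3.63078 = 25.41546
1/(1 + SNR_N) = 1/26.41546 = 0.0378566
Pd = (1e-3)^0.0378566 = 0.76989
Pd = 77.0%

77.0%


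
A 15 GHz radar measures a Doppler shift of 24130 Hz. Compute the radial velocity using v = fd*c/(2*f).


v = 24130 * 3e8 / (2 * 15000000000.0) = 241.3 m/s

241.3 m/s


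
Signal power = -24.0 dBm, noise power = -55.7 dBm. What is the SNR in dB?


SNR = -24.0 - (-55.7) = 31.7 dB

31.7 dB


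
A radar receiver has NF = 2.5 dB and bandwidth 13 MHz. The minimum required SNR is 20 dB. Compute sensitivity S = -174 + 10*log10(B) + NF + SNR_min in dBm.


10*log10(13000000.0) = 71.14
S = -174 + 71.14 + 2.5 + 20 = -80.4 dBm

-80.4 dBm


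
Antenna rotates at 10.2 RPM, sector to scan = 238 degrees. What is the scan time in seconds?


t = 238 / (10.2 * 360) * 60 = 3.89 s

3.89 s


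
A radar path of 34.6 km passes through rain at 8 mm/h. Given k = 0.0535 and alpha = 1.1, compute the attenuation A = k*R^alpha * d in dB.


gamma = 0.0535 * 8^1.1 = 0.52693 dB/km
A = 0.52693 * 34.6 = 18.23 dB

18.23 dB


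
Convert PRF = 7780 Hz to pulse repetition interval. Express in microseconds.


PRI = 1/7780 = 0.0001285347 s = 128.5 us

128.5 us


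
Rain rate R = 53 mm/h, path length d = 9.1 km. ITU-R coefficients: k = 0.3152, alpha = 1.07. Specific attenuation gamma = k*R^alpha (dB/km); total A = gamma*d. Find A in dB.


gamma = 0.3152 * 53^1.07 = 22.057759 dB/km
A = 22.057759 * 9.1 = 200.73 dB

200.73 dB


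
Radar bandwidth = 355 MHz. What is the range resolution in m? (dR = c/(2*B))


dR = 3e8 / (2 * 355000000.0) = 0.42 m

0.42 m


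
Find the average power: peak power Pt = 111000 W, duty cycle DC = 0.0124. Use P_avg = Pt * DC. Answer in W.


P_avg = 111000 * 0.0124 = 1376.4 W

1376.4 W


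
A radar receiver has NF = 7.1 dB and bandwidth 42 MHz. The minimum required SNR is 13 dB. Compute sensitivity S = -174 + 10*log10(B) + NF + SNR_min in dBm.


10*log10(42000000.0) = 76.23
S = -174 + 76.23 + 7.1 + 13 = -77.7 dBm

-77.7 dBm
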